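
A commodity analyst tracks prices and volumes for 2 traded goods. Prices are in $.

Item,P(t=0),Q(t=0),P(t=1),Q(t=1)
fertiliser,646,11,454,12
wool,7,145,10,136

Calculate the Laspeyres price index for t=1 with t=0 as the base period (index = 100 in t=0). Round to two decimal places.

Laspeyres price index uses base-period quantities as weights.
ΣP(t=1)·Q(t=0) = 454×11 + 10×145 = 4994 + 1450 = 6444
ΣP(t=0)·Q(t=0) = 646×11 + 7×145 = 7106 + 1015 = 8121
Index = 6444 / 8121 × 100 = 79.3498

79.35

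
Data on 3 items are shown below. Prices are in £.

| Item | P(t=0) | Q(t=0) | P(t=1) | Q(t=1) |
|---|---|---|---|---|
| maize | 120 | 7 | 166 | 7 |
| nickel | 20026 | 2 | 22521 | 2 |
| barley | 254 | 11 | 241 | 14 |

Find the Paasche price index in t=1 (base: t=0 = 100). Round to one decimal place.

Paasche price index uses current-period quantities as weights.
ΣP(t=1)·Q(t=1) = 166×7 + 22521×2 + 241×14 = 1162 + 45042 + 3374 = 49578
ΣP(t=0)·Q(t=1) = 120×7 + 20026×2 + 254×14 = 840 + 40052 + 3556 = 44448
Index = 49578 / 44448 × 100 = 111.5416

111.5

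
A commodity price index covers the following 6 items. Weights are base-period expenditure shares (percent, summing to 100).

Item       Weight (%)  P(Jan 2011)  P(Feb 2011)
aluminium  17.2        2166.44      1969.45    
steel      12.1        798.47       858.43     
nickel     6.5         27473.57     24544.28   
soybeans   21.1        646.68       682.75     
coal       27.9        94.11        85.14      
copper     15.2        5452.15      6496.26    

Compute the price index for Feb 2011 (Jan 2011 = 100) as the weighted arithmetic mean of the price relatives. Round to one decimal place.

aluminium: 17.2 × (1969.45/2166.44) = 17.2 × 0.909072 = 15.6360
steel: 12.1 × (858.43/798.47) = 12.1 × 1.075094 = 13.0086
nickel: 6.5 × (24544.28/27473.57) = 6.5 × 0.893378 = 5.8070
soybeans: 21.1 × (682.75/646.68) = 21.1 × 1.055777 = 22.2769
coal: 27.9 × (85.14/94.11) = 27.9 × 0.904686 = 25.2407
copper: 15.2 × (6496.26/5452.15) = 15.2 × 1.191504 = 18.1109
Index = Σ wᵢ·(p₁ᵢ/p₀ᵢ) = 15.6360 + 13.0086 + 5.8070 + 22.2769 + 25.2407 + 18.1109 = 100.0801

100.1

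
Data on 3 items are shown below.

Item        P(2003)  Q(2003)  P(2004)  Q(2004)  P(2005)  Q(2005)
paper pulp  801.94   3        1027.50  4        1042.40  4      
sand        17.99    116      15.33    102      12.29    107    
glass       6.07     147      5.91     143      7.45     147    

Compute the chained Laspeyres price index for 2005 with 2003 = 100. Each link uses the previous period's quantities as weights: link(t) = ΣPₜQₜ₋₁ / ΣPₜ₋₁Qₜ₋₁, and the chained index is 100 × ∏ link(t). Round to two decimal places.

105.91

Link 2003→2004:
ΣP(2004)Q(2003) = 1027.50×3 + 15.33×116 + 5.91×147 = 3082.5 + 1778.28 + 868.77 = 5729.55
ΣP(2003)Q(2003) = 801.94×3 + 17.99×116 + 6.07×147 = 2405.82 + 2086.84 + 892.29 = 5384.95
link = 5729.55/5384.95 = 1.063993
Link 2004→2005:
ΣP(2005)Q(2004) = 1042.40×4 + 12.29×102 + 7.45×143 = 4169.6 + 1253.58 + 1065.35 = 6488.53
ΣP(2004)Q(2004) = 1027.50×4 + 15.33×102 + 5.91×143 = 4110 + 1563.66 + 845.13 = 6518.79
link = 6488.53/6518.79 = 0.995358
Chained index = 100 × 1.063993 × 0.995358 = 105.9054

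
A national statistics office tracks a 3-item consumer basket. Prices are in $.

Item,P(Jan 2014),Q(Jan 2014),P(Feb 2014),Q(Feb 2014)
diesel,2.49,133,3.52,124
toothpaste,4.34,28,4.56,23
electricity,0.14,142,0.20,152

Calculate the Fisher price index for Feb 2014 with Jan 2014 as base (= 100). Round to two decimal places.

132.55

Laspeyres component (base-period weights):
ΣP(Feb 2014)Q(Jan 2014) = 3.52×133 + 4.56×28 + 0.20×142 = 468.16 + 127.68 + 28.4 = 624.24
ΣP(Jan 2014)Q(Jan 2014) = 2.49×133 + 4.34×28 + 0.14×142 = 331.17 + 121.52 + 19.88 = 472.57
L = 624.24 / 472.57 × 100 = 132.0947
Paasche component (current-period weights):
ΣP(Feb 2014)Q(Feb 2014) = 3.52×124 + 4.56×23 + 0.20×152 = 436.48 + 104.88 + 30.4 = 571.76
ΣP(Jan 2014)Q(Feb 2014) = 2.49×124 + 4.34×23 + 0.14×152 = 308.76 + 99.82 + 21.28 = 429.86
P = 571.76 / 429.86 × 100 = 133.0107
Fisher = √(L × P) = √(132.0947 × 133.0107) = 132.5519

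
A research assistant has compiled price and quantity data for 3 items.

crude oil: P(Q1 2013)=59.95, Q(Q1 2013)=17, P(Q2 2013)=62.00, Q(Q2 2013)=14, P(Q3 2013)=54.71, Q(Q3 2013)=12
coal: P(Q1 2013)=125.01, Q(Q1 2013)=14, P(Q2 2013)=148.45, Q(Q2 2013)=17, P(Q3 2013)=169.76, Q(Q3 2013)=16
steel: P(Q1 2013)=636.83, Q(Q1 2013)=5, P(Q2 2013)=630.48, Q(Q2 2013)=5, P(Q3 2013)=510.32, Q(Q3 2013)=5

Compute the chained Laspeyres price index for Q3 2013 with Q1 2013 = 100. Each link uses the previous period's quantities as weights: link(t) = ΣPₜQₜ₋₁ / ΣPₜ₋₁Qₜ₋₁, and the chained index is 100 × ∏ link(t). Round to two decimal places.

100.07

Link Q1 2013→Q2 2013:
ΣP(Q2 2013)Q(Q1 2013) = 62.00×17 + 148.45×14 + 630.48×5 = 1054 + 2078.3 + 3152.4 = 6284.7
ΣP(Q1 2013)Q(Q1 2013) = 59.95×17 + 125.01×14 + 636.83×5 = 1019.15 + 1750.14 + 3184.15 = 5953.44
link = 6284.7/5953.44 = 1.055642
Link Q2 2013→Q3 2013:
ΣP(Q3 2013)Q(Q2 2013) = 54.71×14 + 169.76×17 + 510.32×5 = 765.94 + 2885.92 + 2551.6 = 6203.46
ΣP(Q2 2013)Q(Q2 2013) = 62.00×14 + 148.45×17 + 630.48×5 = 868 + 2523.65 + 3152.4 = 6544.05
link = 6203.46/6544.05 = 0.947954
Chained index = 100 × 1.055642 × 0.947954 = 100.0700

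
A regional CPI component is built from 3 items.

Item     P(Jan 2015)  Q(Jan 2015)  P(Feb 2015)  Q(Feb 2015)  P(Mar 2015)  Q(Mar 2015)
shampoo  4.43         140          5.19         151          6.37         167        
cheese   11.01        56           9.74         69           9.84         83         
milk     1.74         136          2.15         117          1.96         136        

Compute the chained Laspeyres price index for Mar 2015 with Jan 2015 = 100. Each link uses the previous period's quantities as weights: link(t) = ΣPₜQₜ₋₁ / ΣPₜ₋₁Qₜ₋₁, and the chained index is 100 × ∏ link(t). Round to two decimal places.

116.31

Link Jan 2015→Feb 2015:
ΣP(Feb 2015)Q(Jan 2015) = 5.19×140 + 9.74×56 + 2.15×136 = 726.6 + 545.44 + 292.4 = 1564.44
ΣP(Jan 2015)Q(Jan 2015) = 4.43×140 + 11.01×56 + 1.74×136 = 620.2 + 616.56 + 236.64 = 1473.4
link = 1564.44/1473.4 = 1.061789
Link Feb 2015→Mar 2015:
ΣP(Mar 2015)Q(Feb 2015) = 6.37×151 + 9.84×69 + 1.96×117 = 961.87 + 678.96 + 229.32 = 1870.15
ΣP(Feb 2015)Q(Feb 2015) = 5.19×151 + 9.74×69 + 2.15×117 = 783.69 + 672.06 + 251.55 = 1707.3
link = 1870.15/1707.3 = 1.095385
Chained index = 100 × 1.061789 × 1.095385 = 116.3067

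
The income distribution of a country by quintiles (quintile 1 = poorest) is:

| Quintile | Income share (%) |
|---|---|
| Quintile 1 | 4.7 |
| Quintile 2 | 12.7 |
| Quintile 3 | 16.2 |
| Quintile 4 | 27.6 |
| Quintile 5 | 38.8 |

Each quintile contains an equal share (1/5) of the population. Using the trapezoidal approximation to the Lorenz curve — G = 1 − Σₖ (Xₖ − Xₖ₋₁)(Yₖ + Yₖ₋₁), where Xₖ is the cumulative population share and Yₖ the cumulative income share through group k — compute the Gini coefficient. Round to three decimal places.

0.332

Cumulative income shares Yₖ: 0.0470, 0.1740, 0.3360, 0.6120, 1.0000
Σ (Xₖ−Xₖ₋₁)(Yₖ+Yₖ₋₁) = (1/5)(0.0470+0.0000) + (1/5)(0.1740+0.0470) + (1/5)(0.3360+0.1740) + (1/5)(0.6120+0.3360) + (1/5)(1.0000+0.6120)
  = 0.0094 + 0.0442 + 0.1020 + 0.1896 + 0.3224 = 0.6676
G = 1 − 0.6676 = 0.3324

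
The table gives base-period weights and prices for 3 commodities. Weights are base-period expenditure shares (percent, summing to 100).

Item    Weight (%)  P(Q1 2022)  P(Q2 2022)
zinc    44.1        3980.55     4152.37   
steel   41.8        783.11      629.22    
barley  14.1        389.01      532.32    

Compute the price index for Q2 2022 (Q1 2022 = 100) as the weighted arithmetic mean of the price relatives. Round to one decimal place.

zinc: 44.1 × (4152.37/3980.55) = 44.1 × 1.043165 = 46.0036
steel: 41.8 × (629.22/783.11) = 41.8 × 0.803489 = 33.5858
barley: 14.1 × (532.32/389.01) = 14.1 × 1.368397 = 19.2944
Index = Σ wᵢ·(p₁ᵢ/p₀ᵢ) = 46.0036 + 33.5858 + 19.2944 = 98.8838

98.9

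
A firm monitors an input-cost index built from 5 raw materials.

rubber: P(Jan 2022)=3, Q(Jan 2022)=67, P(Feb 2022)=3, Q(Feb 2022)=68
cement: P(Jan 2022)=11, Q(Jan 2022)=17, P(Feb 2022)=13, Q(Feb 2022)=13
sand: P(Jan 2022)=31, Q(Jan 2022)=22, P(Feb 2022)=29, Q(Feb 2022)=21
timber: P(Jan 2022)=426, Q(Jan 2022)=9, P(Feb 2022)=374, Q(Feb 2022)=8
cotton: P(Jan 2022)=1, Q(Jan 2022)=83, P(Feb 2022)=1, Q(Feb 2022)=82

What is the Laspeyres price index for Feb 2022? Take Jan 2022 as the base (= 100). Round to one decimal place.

Laspeyres price index uses base-period quantities as weights.
ΣP(Feb 2022)·Q(Jan 2022) = 3×67 + 13×17 + 29×22 + 374×9 + 1×83 = 201 + 221 + 638 + 3366 + 83 = 4509
ΣP(Jan 2022)·Q(Jan 2022) = 3×67 + 11×17 + 31×22 + 426×9 + 1×83 = 201 + 187 + 682 + 3834 + 83 = 4987
Index = 4509 / 4987 × 100 = 90.4151

90.4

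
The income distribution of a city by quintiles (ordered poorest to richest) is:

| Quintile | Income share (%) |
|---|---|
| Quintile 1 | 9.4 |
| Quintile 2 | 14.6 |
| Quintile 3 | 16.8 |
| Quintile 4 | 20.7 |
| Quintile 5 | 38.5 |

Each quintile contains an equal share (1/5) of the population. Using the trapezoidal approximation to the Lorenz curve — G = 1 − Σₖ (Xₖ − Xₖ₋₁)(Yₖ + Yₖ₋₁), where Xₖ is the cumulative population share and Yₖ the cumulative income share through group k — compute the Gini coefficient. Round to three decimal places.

Cumulative income shares Yₖ: 0.0940, 0.2400, 0.4080, 0.6150, 1.0000
Σ (Xₖ−Xₖ₋₁)(Yₖ+Yₖ₋₁) = (1/5)(0.0940+0.0000) + (1/5)(0.2400+0.0940) + (1/5)(0.4080+0.2400) + (1/5)(0.6150+0.4080) + (1/5)(1.0000+0.6150)
  = 0.0188 + 0.0668 + 0.1296 + 0.2046 + 0.3230 = 0.7428
G = 1 − 0.7428 = 0.2572

0.257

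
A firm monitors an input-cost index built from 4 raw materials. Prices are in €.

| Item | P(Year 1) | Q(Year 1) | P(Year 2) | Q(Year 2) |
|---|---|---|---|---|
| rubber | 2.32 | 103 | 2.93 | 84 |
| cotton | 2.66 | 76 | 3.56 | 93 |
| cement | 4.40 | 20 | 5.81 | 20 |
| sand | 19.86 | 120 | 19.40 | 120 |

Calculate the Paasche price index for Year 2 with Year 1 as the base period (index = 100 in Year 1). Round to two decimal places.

103.70

Paasche price index uses current-period quantities as weights.
ΣP(Year 2)·Q(Year 2) = 2.93×84 + 3.56×93 + 5.81×20 + 19.40×120 = 246.12 + 331.08 + 116.2 + 2328 = 3021.4
ΣP(Year 1)·Q(Year 2) = 2.32×84 + 2.66×93 + 4.40×20 + 19.86×120 = 194.88 + 247.38 + 88 + 2383.2 = 2913.46
Index = 3021.4 / 2913.46 × 100 = 103.7049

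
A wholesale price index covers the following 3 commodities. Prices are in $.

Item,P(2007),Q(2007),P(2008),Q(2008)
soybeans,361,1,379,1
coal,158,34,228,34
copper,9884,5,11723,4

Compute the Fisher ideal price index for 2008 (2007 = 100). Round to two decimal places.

121.28

Laspeyres component (base-period weights):
ΣP(2008)Q(2007) = 379×1 + 228×34 + 11723×5 = 379 + 7752 + 58615 = 66746
ΣP(2007)Q(2007) = 361×1 + 158×34 + 9884×5 = 361 + 5372 + 49420 = 55153
L = 66746 / 55153 × 100 = 121.0197
Paasche component (current-period weights):
ΣP(2008)Q(2008) = 379×1 + 228×34 + 11723×4 = 379 + 7752 + 46892 = 55023
ΣP(2007)Q(2008) = 361×1 + 158×34 + 9884×4 = 361 + 5372 + 39536 = 45269
P = 55023 / 45269 × 100 = 121.5468
Fisher = √(L × P) = √(121.0197 × 121.5468) = 121.2829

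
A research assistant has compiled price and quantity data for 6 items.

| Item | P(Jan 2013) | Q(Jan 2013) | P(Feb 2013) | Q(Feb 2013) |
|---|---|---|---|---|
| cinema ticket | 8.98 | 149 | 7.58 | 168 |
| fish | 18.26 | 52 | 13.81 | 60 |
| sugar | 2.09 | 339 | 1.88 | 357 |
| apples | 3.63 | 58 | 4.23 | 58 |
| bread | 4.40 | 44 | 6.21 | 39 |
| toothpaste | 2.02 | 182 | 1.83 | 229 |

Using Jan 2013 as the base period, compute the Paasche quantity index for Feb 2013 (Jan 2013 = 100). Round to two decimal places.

110.29

Paasche quantity index uses current-period prices as weights.
ΣP(Feb 2013)·Q(Feb 2013) = 7.58×168 + 13.81×60 + 1.88×357 + 4.23×58 + 6.21×39 + 1.83×229 = 1273.44 + 828.6 + 671.16 + 245.34 + 242.19 + 419.07 = 3679.8
ΣP(Feb 2013)·Q(Jan 2013) = 7.58×149 + 13.81×52 + 1.88×339 + 4.23×58 + 6.21×44 + 1.83×182 = 1129.42 + 718.12 + 637.32 + 245.34 + 273.24 + 333.06 = 3336.5
Index = 3679.8 / 3336.5 × 100 = 110.2892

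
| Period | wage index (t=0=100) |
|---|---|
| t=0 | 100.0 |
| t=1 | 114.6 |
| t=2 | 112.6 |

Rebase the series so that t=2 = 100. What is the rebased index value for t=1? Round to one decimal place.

Rebased(t=1) = 114.6 / 112.6 × 100 = 101.7762

101.8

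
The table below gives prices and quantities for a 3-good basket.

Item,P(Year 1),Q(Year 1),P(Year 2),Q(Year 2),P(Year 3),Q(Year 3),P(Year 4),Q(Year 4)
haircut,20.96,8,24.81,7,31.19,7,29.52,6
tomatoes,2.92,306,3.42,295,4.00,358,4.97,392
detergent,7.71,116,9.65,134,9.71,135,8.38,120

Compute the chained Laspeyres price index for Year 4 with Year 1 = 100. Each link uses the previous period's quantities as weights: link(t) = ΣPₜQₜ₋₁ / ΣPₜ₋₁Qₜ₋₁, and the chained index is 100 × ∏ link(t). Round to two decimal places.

138.78

Link Year 1→Year 2:
ΣP(Year 2)Q(Year 1) = 24.81×8 + 3.42×306 + 9.65×116 = 198.48 + 1046.52 + 1119.4 = 2364.4
ΣP(Year 1)Q(Year 1) = 20.96×8 + 2.92×306 + 7.71×116 = 167.68 + 893.52 + 894.36 = 1955.56
link = 2364.4/1955.56 = 1.209065
Link Year 2→Year 3:
ΣP(Year 3)Q(Year 2) = 31.19×7 + 4.00×295 + 9.71×134 = 218.33 + 1180 + 1301.14 = 2699.47
ΣP(Year 2)Q(Year 2) = 24.81×7 + 3.42×295 + 9.65×134 = 173.67 + 1008.9 + 1293.1 = 2475.67
link = 2699.47/2475.67 = 1.090400
Link Year 3→Year 4:
ΣP(Year 4)Q(Year 3) = 29.52×7 + 4.97×358 + 8.38×135 = 206.64 + 1779.26 + 1131.3 = 3117.2
ΣP(Year 3)Q(Year 3) = 31.19×7 + 4.00×358 + 9.71×135 = 218.33 + 1432 + 1310.85 = 2961.18
link = 3117.2/2961.18 = 1.052688
Chained index = 100 × 1.209065 × 1.090400 × 1.052688 = 138.7827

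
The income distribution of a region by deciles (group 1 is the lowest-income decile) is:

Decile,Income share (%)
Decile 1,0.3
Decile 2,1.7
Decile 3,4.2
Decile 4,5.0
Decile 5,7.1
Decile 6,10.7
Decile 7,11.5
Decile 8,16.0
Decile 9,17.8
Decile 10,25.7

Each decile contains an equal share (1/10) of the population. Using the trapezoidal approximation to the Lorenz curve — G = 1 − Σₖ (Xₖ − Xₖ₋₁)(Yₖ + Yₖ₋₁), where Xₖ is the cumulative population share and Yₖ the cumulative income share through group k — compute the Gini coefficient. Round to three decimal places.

Cumulative income shares Yₖ: 0.0030, 0.0200, 0.0620, 0.1120, 0.1830, 0.2900, 0.4050, 0.5650, 0.7430, 1.0000
Σ (Xₖ−Xₖ₋₁)(Yₖ+Yₖ₋₁) = (1/10)(0.0030+0.0000) + (1/10)(0.0200+0.0030) + (1/10)(0.0620+0.0200) + (1/10)(0.1120+0.0620) + (1/10)(0.1830+0.1120) + (1/10)(0.2900+0.1830) + (1/10)(0.4050+0.2900) + (1/10)(0.5650+0.4050) + (1/10)(0.7430+0.5650) + (1/10)(1.0000+0.7430)
  = 0.0003 + 0.0023 + 0.0082 + 0.0174 + 0.0295 + 0.0473 + 0.0695 + 0.0970 + 0.1308 + 0.1743 = 0.5766
G = 1 − 0.5766 = 0.4234

0.423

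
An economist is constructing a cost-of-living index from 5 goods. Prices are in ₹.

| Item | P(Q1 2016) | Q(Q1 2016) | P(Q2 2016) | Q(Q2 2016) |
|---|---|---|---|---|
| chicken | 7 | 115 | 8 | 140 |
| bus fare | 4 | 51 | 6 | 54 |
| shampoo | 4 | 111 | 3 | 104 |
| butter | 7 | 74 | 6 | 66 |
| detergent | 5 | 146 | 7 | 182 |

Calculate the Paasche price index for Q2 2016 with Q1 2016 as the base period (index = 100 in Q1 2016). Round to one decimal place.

Paasche price index uses current-period quantities as weights.
ΣP(Q2 2016)·Q(Q2 2016) = 8×140 + 6×54 + 3×104 + 6×66 + 7×182 = 1120 + 324 + 312 + 396 + 1274 = 3426
ΣP(Q1 2016)·Q(Q2 2016) = 7×140 + 4×54 + 4×104 + 7×66 + 5×182 = 980 + 216 + 416 + 462 + 910 = 2984
Index = 3426 / 2984 × 100 = 114.8123

114.8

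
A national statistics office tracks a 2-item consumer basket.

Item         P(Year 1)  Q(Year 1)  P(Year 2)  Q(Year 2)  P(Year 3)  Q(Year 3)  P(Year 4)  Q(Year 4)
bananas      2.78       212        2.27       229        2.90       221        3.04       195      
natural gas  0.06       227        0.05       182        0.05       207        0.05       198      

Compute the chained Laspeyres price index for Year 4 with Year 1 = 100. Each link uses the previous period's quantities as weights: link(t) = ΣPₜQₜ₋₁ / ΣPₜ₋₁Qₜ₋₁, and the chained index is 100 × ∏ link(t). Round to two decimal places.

Link Year 1→Year 2:
ΣP(Year 2)Q(Year 1) = 2.27×212 + 0.05×227 = 481.24 + 11.35 = 492.59
ΣP(Year 1)Q(Year 1) = 2.78×212 + 0.06×227 = 589.36 + 13.62 = 602.98
link = 492.59/602.98 = 0.816926
Link Year 2→Year 3:
ΣP(Year 3)Q(Year 2) = 2.90×229 + 0.05×182 = 664.1 + 9.1 = 673.2
ΣP(Year 2)Q(Year 2) = 2.27×229 + 0.05×182 = 519.83 + 9.1 = 528.93
link = 673.2/528.93 = 1.272758
Link Year 3→Year 4:
ΣP(Year 4)Q(Year 3) = 3.04×221 + 0.05×207 = 671.84 + 10.35 = 682.19
ΣP(Year 3)Q(Year 3) = 2.90×221 + 0.05×207 = 640.9 + 10.35 = 651.25
link = 682.19/651.25 = 1.047509
Chained index = 100 × 0.816926 × 1.272758 × 1.047509 = 108.9146

108.91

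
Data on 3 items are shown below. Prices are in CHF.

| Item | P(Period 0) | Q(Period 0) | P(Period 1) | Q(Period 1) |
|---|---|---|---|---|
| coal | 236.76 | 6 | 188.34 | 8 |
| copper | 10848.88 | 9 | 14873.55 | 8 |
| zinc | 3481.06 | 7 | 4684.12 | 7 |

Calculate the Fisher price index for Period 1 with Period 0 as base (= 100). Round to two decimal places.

Laspeyres component (base-period weights):
ΣP(Period 1)Q(Period 0) = 188.34×6 + 14873.55×9 + 4684.12×7 = 1130.04 + 133861.95 + 32788.84 = 167780.83
ΣP(Period 0)Q(Period 0) = 236.76×6 + 10848.88×9 + 3481.06×7 = 1420.56 + 97639.92 + 24367.42 = 123427.9
L = 167780.83 / 123427.9 × 100 = 135.9343
Paasche component (current-period weights):
ΣP(Period 1)Q(Period 1) = 188.34×8 + 14873.55×8 + 4684.12×7 = 1506.72 + 118988.4 + 32788.84 = 153283.96
ΣP(Period 0)Q(Period 1) = 236.76×8 + 10848.88×8 + 3481.06×7 = 1894.08 + 86791.04 + 24367.42 = 113052.54
P = 153283.96 / 113052.54 × 100 = 135.5865
Fisher = √(L × P) = √(135.9343 × 135.5865) = 135.7603

135.76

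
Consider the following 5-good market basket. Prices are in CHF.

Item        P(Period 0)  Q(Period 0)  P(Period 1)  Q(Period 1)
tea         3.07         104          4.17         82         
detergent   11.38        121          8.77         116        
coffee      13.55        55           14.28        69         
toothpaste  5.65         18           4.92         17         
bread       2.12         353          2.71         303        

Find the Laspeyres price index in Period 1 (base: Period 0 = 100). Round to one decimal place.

Laspeyres price index uses base-period quantities as weights.
ΣP(Period 1)·Q(Period 0) = 4.17×104 + 8.77×121 + 14.28×55 + 4.92×18 + 2.71×353 = 433.68 + 1061.17 + 785.4 + 88.56 + 956.63 = 3325.44
ΣP(Period 0)·Q(Period 0) = 3.07×104 + 11.38×121 + 13.55×55 + 5.65×18 + 2.12×353 = 319.28 + 1376.98 + 745.25 + 101.7 + 748.36 = 3291.57
Index = 3325.44 / 3291.57 × 100 = 101.0290

101.0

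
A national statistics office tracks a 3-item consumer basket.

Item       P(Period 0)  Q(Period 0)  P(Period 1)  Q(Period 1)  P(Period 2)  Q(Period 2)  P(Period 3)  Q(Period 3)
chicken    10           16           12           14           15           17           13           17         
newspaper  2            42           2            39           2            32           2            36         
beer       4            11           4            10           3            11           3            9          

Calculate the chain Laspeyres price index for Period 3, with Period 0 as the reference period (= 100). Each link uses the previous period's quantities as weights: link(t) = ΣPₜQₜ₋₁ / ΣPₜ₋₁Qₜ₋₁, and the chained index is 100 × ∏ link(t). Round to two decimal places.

Link Period 0→Period 1:
ΣP(Period 1)Q(Period 0) = 12×16 + 2×42 + 4×11 = 192 + 84 + 44 = 320
ΣP(Period 0)Q(Period 0) = 10×16 + 2×42 + 4×11 = 160 + 84 + 44 = 288
link = 320/288 = 1.111111
Link Period 1→Period 2:
ΣP(Period 2)Q(Period 1) = 15×14 + 2×39 + 3×10 = 210 + 78 + 30 = 318
ΣP(Period 1)Q(Period 1) = 12×14 + 2×39 + 4×10 = 168 + 78 + 40 = 286
link = 318/286 = 1.111888
Link Period 2→Period 3:
ΣP(Period 3)Q(Period 2) = 13×17 + 2×32 + 3×11 = 221 + 64 + 33 = 318
ΣP(Period 2)Q(Period 2) = 15×17 + 2×32 + 3×11 = 255 + 64 + 33 = 352
link = 318/352 = 0.903409
Chained index = 100 × 1.111111 × 1.111888 × 0.903409 = 111.6100

111.61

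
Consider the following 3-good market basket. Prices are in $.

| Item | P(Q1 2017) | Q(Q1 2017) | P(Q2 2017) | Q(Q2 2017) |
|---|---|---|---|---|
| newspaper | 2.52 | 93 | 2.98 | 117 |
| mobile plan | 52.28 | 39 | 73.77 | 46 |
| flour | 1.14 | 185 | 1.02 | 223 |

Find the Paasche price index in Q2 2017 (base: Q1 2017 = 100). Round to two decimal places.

Paasche price index uses current-period quantities as weights.
ΣP(Q2 2017)·Q(Q2 2017) = 2.98×117 + 73.77×46 + 1.02×223 = 348.66 + 3393.42 + 227.46 = 3969.54
ΣP(Q1 2017)·Q(Q2 2017) = 2.52×117 + 52.28×46 + 1.14×223 = 294.84 + 2404.88 + 254.22 = 2953.94
Index = 3969.54 / 2953.94 × 100 = 134.3812

134.38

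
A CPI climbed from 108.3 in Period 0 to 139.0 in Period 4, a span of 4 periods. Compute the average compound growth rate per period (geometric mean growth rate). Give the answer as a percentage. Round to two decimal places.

Growth factor = (139.0/108.3)^(1/4) = (1.283472)^(1/4) = 1.064380
Growth rate = 1.064380 − 1 = 0.064380 = 6.4380%

6.44%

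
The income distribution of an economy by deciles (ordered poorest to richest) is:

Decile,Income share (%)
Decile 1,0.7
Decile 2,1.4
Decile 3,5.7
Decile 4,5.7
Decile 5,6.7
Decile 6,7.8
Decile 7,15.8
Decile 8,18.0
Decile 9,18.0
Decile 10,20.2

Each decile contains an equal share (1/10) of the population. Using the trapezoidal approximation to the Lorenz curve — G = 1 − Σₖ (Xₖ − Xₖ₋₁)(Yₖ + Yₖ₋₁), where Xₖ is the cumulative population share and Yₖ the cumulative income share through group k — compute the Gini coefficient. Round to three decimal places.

Cumulative income shares Yₖ: 0.0070, 0.0210, 0.0780, 0.1350, 0.2020, 0.2800, 0.4380, 0.6180, 0.7980, 1.0000
Σ (Xₖ−Xₖ₋₁)(Yₖ+Yₖ₋₁) = (1/10)(0.0070+0.0000) + (1/10)(0.0210+0.0070) + (1/10)(0.0780+0.0210) + (1/10)(0.1350+0.0780) + (1/10)(0.2020+0.1350) + (1/10)(0.2800+0.2020) + (1/10)(0.4380+0.2800) + (1/10)(0.6180+0.4380) + (1/10)(0.7980+0.6180) + (1/10)(1.0000+0.7980)
  = 0.0007 + 0.0028 + 0.0099 + 0.0213 + 0.0337 + 0.0482 + 0.0718 + 0.1056 + 0.1416 + 0.1798 = 0.6154
G = 1 − 0.6154 = 0.3846

0.385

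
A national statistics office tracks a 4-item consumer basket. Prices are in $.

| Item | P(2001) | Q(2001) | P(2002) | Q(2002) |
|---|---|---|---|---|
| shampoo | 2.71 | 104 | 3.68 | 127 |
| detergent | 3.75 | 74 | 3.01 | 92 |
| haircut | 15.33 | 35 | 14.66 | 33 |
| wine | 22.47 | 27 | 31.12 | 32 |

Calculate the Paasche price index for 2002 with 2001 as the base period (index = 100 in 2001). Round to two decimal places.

116.19

Paasche price index uses current-period quantities as weights.
ΣP(2002)·Q(2002) = 3.68×127 + 3.01×92 + 14.66×33 + 31.12×32 = 467.36 + 276.92 + 483.78 + 995.84 = 2223.9
ΣP(2001)·Q(2002) = 2.71×127 + 3.75×92 + 15.33×33 + 22.47×32 = 344.17 + 345 + 505.89 + 719.04 = 1914.1
Index = 2223.9 / 1914.1 × 100 = 116.1852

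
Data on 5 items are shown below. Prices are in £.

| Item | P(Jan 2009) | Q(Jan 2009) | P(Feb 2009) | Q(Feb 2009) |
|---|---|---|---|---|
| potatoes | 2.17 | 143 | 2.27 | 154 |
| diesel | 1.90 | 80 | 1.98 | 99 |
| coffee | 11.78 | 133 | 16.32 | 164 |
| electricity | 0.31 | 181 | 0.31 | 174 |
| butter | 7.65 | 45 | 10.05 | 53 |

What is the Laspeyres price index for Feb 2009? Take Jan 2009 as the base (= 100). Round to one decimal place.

Laspeyres price index uses base-period quantities as weights.
ΣP(Feb 2009)·Q(Jan 2009) = 2.27×143 + 1.98×80 + 16.32×133 + 0.31×181 + 10.05×45 = 324.61 + 158.4 + 2170.56 + 56.11 + 452.25 = 3161.93
ΣP(Jan 2009)·Q(Jan 2009) = 2.17×143 + 1.90×80 + 11.78×133 + 0.31×181 + 7.65×45 = 310.31 + 152 + 1566.74 + 56.11 + 344.25 = 2429.41
Index = 3161.93 / 2429.41 × 100 = 130.1522

130.2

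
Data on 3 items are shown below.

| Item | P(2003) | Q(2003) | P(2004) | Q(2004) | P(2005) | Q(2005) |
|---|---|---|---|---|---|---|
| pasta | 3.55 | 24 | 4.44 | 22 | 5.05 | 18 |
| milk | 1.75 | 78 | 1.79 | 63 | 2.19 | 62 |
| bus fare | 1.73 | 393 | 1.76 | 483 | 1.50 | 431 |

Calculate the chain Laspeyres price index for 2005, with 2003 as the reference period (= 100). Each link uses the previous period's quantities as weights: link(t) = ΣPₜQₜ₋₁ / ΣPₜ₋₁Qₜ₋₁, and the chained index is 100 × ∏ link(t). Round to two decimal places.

95.49

Link 2003→2004:
ΣP(2004)Q(2003) = 4.44×24 + 1.79×78 + 1.76×393 = 106.56 + 139.62 + 691.68 = 937.86
ΣP(2003)Q(2003) = 3.55×24 + 1.75×78 + 1.73×393 = 85.2 + 136.5 + 679.89 = 901.59
link = 937.86/901.59 = 1.040229
Link 2004→2005:
ΣP(2005)Q(2004) = 5.05×22 + 2.19×63 + 1.50×483 = 111.1 + 137.97 + 724.5 = 973.57
ΣP(2004)Q(2004) = 4.44×22 + 1.79×63 + 1.76×483 = 97.68 + 112.77 + 850.08 = 1060.53
link = 973.57/1060.53 = 0.918003
Chained index = 100 × 1.040229 × 0.918003 = 95.4934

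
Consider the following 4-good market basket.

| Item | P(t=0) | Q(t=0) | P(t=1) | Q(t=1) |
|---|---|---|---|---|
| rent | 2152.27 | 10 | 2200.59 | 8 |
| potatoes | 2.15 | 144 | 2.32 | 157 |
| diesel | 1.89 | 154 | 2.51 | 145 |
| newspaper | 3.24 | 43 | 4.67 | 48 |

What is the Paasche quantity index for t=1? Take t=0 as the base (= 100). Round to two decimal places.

80.94

Paasche quantity index uses current-period prices as weights.
ΣP(t=1)·Q(t=1) = 2200.59×8 + 2.32×157 + 2.51×145 + 4.67×48 = 17604.72 + 364.24 + 363.95 + 224.16 = 18557.07
ΣP(t=1)·Q(t=0) = 2200.59×10 + 2.32×144 + 2.51×154 + 4.67×43 = 22005.9 + 334.08 + 386.54 + 200.81 = 22927.33
Index = 18557.07 / 22927.33 × 100 = 80.9386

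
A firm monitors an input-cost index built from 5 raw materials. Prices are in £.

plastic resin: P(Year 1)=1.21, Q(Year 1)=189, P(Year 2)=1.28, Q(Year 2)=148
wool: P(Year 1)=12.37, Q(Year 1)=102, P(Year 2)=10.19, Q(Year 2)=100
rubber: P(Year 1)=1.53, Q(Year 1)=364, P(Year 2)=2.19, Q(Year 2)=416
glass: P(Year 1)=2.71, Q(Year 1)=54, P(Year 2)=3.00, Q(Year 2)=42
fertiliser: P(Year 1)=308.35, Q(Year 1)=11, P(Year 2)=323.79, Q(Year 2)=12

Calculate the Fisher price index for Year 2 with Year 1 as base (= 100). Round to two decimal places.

104.19

Laspeyres component (base-period weights):
ΣP(Year 2)Q(Year 1) = 1.28×189 + 10.19×102 + 2.19×364 + 3.00×54 + 323.79×11 = 241.92 + 1039.38 + 797.16 + 162 + 3561.69 = 5802.15
ΣP(Year 1)Q(Year 1) = 1.21×189 + 12.37×102 + 1.53×364 + 2.71×54 + 308.35×11 = 228.69 + 1261.74 + 556.92 + 146.34 + 3391.85 = 5585.54
L = 5802.15 / 5585.54 × 100 = 103.8780
Paasche component (current-period weights):
ΣP(Year 2)Q(Year 2) = 1.28×148 + 10.19×100 + 2.19×416 + 3.00×42 + 323.79×12 = 189.44 + 1019 + 911.04 + 126 + 3885.48 = 6130.96
ΣP(Year 1)Q(Year 2) = 1.21×148 + 12.37×100 + 1.53×416 + 2.71×42 + 308.35×12 = 179.08 + 1237 + 636.48 + 113.82 + 3700.2 = 5866.58
P = 6130.96 / 5866.58 × 100 = 104.5065
Fisher = √(L × P) = √(103.8780 × 104.5065) = 104.1918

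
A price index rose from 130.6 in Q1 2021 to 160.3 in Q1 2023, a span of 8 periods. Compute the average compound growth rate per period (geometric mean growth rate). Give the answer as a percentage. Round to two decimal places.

Growth factor = (160.3/130.6)^(1/8) = (1.227412)^(1/8) = 1.025944
Growth rate = 1.025944 − 1 = 0.025944 = 2.5944%

2.59%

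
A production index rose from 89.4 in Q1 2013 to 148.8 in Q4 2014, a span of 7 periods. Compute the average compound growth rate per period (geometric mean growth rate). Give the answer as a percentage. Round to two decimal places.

7.55%

Growth factor = (148.8/89.4)^(1/7) = (1.664430)^(1/7) = 1.075497
Growth rate = 1.075497 − 1 = 0.075497 = 7.5497%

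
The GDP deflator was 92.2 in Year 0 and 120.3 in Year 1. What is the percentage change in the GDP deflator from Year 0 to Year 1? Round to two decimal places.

Change = (120.3 − 92.2) / 92.2 × 100
       = 28.1 / 92.2 × 100 = 30.4772%

30.48%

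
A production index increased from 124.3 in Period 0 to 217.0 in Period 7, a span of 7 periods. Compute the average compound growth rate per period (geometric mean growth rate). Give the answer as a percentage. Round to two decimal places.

Growth factor = (217.0/124.3)^(1/7) = (1.745776)^(1/7) = 1.082854
Growth rate = 1.082854 − 1 = 0.082854 = 8.2854%

8.29%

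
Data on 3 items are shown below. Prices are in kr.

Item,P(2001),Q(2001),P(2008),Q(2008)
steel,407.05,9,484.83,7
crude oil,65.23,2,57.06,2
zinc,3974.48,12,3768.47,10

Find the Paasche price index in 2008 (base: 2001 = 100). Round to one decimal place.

Paasche price index uses current-period quantities as weights.
ΣP(2008)·Q(2008) = 484.83×7 + 57.06×2 + 3768.47×10 = 3393.81 + 114.12 + 37684.7 = 41192.63
ΣP(2001)·Q(2008) = 407.05×7 + 65.23×2 + 3974.48×10 = 2849.35 + 130.46 + 39744.8 = 42724.61
Index = 41192.63 / 42724.61 × 100 = 96.4143

96.4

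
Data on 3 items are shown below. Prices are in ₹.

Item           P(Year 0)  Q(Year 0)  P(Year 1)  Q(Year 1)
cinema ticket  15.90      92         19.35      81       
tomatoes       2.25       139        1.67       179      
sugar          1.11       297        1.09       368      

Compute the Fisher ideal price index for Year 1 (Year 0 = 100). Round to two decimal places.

Laspeyres component (base-period weights):
ΣP(Year 1)Q(Year 0) = 19.35×92 + 1.67×139 + 1.09×297 = 1780.2 + 232.13 + 323.73 = 2336.06
ΣP(Year 0)Q(Year 0) = 15.90×92 + 2.25×139 + 1.11×297 = 1462.8 + 312.75 + 329.67 = 2105.22
L = 2336.06 / 2105.22 × 100 = 110.9651
Paasche component (current-period weights):
ΣP(Year 1)Q(Year 1) = 19.35×81 + 1.67×179 + 1.09×368 = 1567.35 + 298.93 + 401.12 = 2267.4
ΣP(Year 0)Q(Year 1) = 15.90×81 + 2.25×179 + 1.11×368 = 1287.9 + 402.75 + 408.48 = 2099.13
P = 2267.4 / 2099.13 × 100 = 108.0162
Fisher = √(L × P) = √(110.9651 × 108.0162) = 109.4807

109.48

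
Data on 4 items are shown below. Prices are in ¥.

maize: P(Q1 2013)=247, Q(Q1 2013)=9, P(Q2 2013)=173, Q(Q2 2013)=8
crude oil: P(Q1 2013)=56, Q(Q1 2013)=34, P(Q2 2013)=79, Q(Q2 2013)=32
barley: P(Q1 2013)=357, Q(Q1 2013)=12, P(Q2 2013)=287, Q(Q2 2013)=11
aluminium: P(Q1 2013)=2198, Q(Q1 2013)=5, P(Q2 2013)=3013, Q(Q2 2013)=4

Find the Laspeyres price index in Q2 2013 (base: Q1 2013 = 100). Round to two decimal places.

Laspeyres price index uses base-period quantities as weights.
ΣP(Q2 2013)·Q(Q1 2013) = 173×9 + 79×34 + 287×12 + 3013×5 = 1557 + 2686 + 3444 + 15065 = 22752
ΣP(Q1 2013)·Q(Q1 2013) = 247×9 + 56×34 + 357×12 + 2198×5 = 2223 + 1904 + 4284 + 10990 = 19401
Index = 22752 / 19401 × 100 = 117.2723

117.27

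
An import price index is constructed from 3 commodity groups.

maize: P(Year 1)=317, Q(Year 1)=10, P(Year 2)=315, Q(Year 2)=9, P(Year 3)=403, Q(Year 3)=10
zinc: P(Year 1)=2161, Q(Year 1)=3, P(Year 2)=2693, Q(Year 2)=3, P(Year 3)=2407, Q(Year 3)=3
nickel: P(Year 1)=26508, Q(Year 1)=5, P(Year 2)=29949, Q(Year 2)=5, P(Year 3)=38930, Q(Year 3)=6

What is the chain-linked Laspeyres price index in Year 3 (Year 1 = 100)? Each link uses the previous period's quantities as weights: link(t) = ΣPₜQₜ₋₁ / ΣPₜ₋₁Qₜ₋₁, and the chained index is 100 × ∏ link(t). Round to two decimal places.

144.80

Link Year 1→Year 2:
ΣP(Year 2)Q(Year 1) = 315×10 + 2693×3 + 29949×5 = 3150 + 8079 + 149745 = 160974
ΣP(Year 1)Q(Year 1) = 317×10 + 2161×3 + 26508×5 = 3170 + 6483 + 132540 = 142193
link = 160974/142193 = 1.132081
Link Year 2→Year 3:
ΣP(Year 3)Q(Year 2) = 403×9 + 2407×3 + 38930×5 = 3627 + 7221 + 194650 = 205498
ΣP(Year 2)Q(Year 2) = 315×9 + 2693×3 + 29949×5 = 2835 + 8079 + 149745 = 160659
link = 205498/160659 = 1.279094
Chained index = 100 × 1.132081 × 1.279094 = 144.8038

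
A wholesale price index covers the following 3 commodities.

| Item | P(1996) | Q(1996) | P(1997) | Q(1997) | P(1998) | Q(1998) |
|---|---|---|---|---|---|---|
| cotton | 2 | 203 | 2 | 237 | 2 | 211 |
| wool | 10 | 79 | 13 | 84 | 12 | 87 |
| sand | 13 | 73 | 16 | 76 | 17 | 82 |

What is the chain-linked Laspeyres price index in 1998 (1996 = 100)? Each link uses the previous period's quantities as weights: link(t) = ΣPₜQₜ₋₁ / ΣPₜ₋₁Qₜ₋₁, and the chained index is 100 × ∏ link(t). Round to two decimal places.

Link 1996→1997:
ΣP(1997)Q(1996) = 2×203 + 13×79 + 16×73 = 406 + 1027 + 1168 = 2601
ΣP(1996)Q(1996) = 2×203 + 10×79 + 13×73 = 406 + 790 + 949 = 2145
link = 2601/2145 = 1.212587
Link 1997→1998:
ΣP(1998)Q(1997) = 2×237 + 12×84 + 17×76 = 474 + 1008 + 1292 = 2774
ΣP(1997)Q(1997) = 2×237 + 13×84 + 16×76 = 474 + 1092 + 1216 = 2782
link = 2774/2782 = 0.997124
Chained index = 100 × 1.212587 × 0.997124 = 120.9100

120.91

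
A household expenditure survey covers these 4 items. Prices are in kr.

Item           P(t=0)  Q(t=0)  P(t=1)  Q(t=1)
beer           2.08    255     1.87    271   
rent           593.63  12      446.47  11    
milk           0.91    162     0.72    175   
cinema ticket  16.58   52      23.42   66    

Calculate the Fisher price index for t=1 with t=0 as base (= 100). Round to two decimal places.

Laspeyres component (base-period weights):
ΣP(t=1)Q(t=0) = 1.87×255 + 446.47×12 + 0.72×162 + 23.42×52 = 476.85 + 5357.64 + 116.64 + 1217.84 = 7168.97
ΣP(t=0)Q(t=0) = 2.08×255 + 593.63×12 + 0.91×162 + 16.58×52 = 530.4 + 7123.56 + 147.42 + 862.16 = 8663.54
L = 7168.97 / 8663.54 × 100 = 82.7487
Paasche component (current-period weights):
ΣP(t=1)Q(t=1) = 1.87×271 + 446.47×11 + 0.72×175 + 23.42×66 = 506.77 + 4911.17 + 126 + 1545.72 = 7089.66
ΣP(t=0)Q(t=1) = 2.08×271 + 593.63×11 + 0.91×175 + 16.58×66 = 563.68 + 6529.93 + 159.25 + 1094.28 = 8347.14
P = 7089.66 / 8347.14 × 100 = 84.9352
Fisher = √(L × P) = √(82.7487 × 84.9352) = 83.8348

83.83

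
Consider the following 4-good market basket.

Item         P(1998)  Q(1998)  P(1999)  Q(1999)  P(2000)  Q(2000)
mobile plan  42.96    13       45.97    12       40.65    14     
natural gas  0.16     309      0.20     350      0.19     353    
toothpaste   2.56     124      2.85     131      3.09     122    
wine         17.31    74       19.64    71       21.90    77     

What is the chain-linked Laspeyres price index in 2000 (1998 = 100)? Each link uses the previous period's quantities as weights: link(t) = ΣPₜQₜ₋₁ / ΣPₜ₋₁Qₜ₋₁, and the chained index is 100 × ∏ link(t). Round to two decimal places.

117.61

Link 1998→1999:
ΣP(1999)Q(1998) = 45.97×13 + 0.20×309 + 2.85×124 + 19.64×74 = 597.61 + 61.8 + 353.4 + 1453.36 = 2466.17
ΣP(1998)Q(1998) = 42.96×13 + 0.16×309 + 2.56×124 + 17.31×74 = 558.48 + 49.44 + 317.44 + 1280.94 = 2206.3
link = 2466.17/2206.3 = 1.117785
Link 1999→2000:
ΣP(2000)Q(1999) = 40.65×12 + 0.19×350 + 3.09×131 + 21.90×71 = 487.8 + 66.5 + 404.79 + 1554.9 = 2513.99
ΣP(1999)Q(1999) = 45.97×12 + 0.20×350 + 2.85×131 + 19.64×71 = 551.64 + 70 + 373.35 + 1394.44 = 2389.43
link = 2513.99/2389.43 = 1.052130
Chained index = 100 × 1.117785 × 1.052130 = 117.6055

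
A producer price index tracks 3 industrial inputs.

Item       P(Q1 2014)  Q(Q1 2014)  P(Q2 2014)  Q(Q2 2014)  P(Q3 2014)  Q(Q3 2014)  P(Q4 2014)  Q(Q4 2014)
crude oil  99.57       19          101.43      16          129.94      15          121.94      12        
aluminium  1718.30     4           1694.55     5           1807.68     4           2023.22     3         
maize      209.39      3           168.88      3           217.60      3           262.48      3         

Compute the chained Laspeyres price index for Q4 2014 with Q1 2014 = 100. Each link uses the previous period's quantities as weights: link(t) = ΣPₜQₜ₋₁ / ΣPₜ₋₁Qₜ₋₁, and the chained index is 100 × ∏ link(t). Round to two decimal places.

118.58

Link Q1 2014→Q2 2014:
ΣP(Q2 2014)Q(Q1 2014) = 101.43×19 + 1694.55×4 + 168.88×3 = 1927.17 + 6778.2 + 506.64 = 9212.01
ΣP(Q1 2014)Q(Q1 2014) = 99.57×19 + 1718.30×4 + 209.39×3 = 1891.83 + 6873.2 + 628.17 = 9393.2
link = 9212.01/9393.2 = 0.980711
Link Q2 2014→Q3 2014:
ΣP(Q3 2014)Q(Q2 2014) = 129.94×16 + 1807.68×5 + 217.60×3 = 2079.04 + 9038.4 + 652.8 = 11770.24
ΣP(Q2 2014)Q(Q2 2014) = 101.43×16 + 1694.55×5 + 168.88×3 = 1622.88 + 8472.75 + 506.64 = 10602.27
link = 11770.24/10602.27 = 1.110162
Link Q3 2014→Q4 2014:
ΣP(Q4 2014)Q(Q3 2014) = 121.94×15 + 2023.22×4 + 262.48×3 = 1829.1 + 8092.88 + 787.44 = 10709.42
ΣP(Q3 2014)Q(Q3 2014) = 129.94×15 + 1807.68×4 + 217.60×3 = 1949.1 + 7230.72 + 652.8 = 9832.62
link = 10709.42/9832.62 = 1.089173
Chained index = 100 × 0.980711 × 1.110162 × 1.089173 = 118.5834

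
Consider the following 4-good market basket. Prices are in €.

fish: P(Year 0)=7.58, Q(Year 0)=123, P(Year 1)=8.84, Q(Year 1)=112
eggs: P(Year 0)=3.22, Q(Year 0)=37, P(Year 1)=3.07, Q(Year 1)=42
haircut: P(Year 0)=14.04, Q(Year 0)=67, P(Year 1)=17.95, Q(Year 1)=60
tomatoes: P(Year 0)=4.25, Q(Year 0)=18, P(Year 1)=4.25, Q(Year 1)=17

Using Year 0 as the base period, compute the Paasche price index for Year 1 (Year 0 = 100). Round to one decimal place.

119.5

Paasche price index uses current-period quantities as weights.
ΣP(Year 1)·Q(Year 1) = 8.84×112 + 3.07×42 + 17.95×60 + 4.25×17 = 990.08 + 128.94 + 1077 + 72.25 = 2268.27
ΣP(Year 0)·Q(Year 1) = 7.58×112 + 3.22×42 + 14.04×60 + 4.25×17 = 848.96 + 135.24 + 842.4 + 72.25 = 1898.85
Index = 2268.27 / 1898.85 × 100 = 119.4549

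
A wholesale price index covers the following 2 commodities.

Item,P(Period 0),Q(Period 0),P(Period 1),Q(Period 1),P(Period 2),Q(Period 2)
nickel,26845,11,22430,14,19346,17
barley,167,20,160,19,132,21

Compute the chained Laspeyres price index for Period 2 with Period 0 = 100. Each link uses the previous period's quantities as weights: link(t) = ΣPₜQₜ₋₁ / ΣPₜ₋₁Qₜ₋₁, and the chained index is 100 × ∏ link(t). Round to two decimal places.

72.15

Link Period 0→Period 1:
ΣP(Period 1)Q(Period 0) = 22430×11 + 160×20 = 246730 + 3200 = 249930
ΣP(Period 0)Q(Period 0) = 26845×11 + 167×20 = 295295 + 3340 = 298635
link = 249930/298635 = 0.836908
Link Period 1→Period 2:
ΣP(Period 2)Q(Period 1) = 19346×14 + 132×19 = 270844 + 2508 = 273352
ΣP(Period 1)Q(Period 1) = 22430×14 + 160×19 = 314020 + 3040 = 317060
link = 273352/317060 = 0.862146
Chained index = 100 × 0.836908 × 0.862146 = 72.1537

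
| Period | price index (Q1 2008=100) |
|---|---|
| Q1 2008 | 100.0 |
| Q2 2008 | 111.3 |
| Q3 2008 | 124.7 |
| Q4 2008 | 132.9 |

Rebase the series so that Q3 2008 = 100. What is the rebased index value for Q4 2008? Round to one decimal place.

Rebased(Q4 2008) = 132.9 / 124.7 × 100 = 106.5758

106.6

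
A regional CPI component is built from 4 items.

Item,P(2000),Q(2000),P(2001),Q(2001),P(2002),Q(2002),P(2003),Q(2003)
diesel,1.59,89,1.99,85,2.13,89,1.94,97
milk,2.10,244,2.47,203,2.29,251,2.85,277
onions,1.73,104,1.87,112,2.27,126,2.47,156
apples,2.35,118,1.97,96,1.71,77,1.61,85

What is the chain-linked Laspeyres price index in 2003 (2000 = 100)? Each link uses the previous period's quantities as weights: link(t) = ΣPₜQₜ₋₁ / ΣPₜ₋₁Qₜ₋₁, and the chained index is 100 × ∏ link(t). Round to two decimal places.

Link 2000→2001:
ΣP(2001)Q(2000) = 1.99×89 + 2.47×244 + 1.87×104 + 1.97×118 = 177.11 + 602.68 + 194.48 + 232.46 = 1206.73
ΣP(2000)Q(2000) = 1.59×89 + 2.10×244 + 1.73×104 + 2.35×118 = 141.51 + 512.4 + 179.92 + 277.3 = 1111.13
link = 1206.73/1111.13 = 1.086039
Link 2001→2002:
ΣP(2002)Q(2001) = 2.13×85 + 2.29×203 + 2.27×112 + 1.71×96 = 181.05 + 464.87 + 254.24 + 164.16 = 1064.32
ΣP(2001)Q(2001) = 1.99×85 + 2.47×203 + 1.87×112 + 1.97×96 = 169.15 + 501.41 + 209.44 + 189.12 = 1069.12
link = 1064.32/1069.12 = 0.995510
Link 2002→2003:
ΣP(2003)Q(2002) = 1.94×89 + 2.85×251 + 2.47×126 + 1.61×77 = 172.66 + 715.35 + 311.22 + 123.97 = 1323.2
ΣP(2002)Q(2002) = 2.13×89 + 2.29×251 + 2.27×126 + 1.71×77 = 189.57 + 574.79 + 286.02 + 131.67 = 1182.05
link = 1323.2/1182.05 = 1.119411
Chained index = 100 × 1.086039 × 0.995510 × 1.119411 = 121.0265

121.03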